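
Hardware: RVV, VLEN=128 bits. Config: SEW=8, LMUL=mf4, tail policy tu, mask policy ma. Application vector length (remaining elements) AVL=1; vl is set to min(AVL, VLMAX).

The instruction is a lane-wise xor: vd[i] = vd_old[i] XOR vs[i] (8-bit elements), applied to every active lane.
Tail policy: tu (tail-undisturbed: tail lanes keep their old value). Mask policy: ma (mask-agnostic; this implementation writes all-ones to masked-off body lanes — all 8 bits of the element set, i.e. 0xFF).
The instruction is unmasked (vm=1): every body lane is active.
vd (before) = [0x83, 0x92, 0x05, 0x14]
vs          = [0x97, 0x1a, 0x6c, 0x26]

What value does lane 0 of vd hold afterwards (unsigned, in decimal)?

vd[0] = 20

VLMAX = VLEN×LMUL/SEW = 128×1/4/8 = 4
AVL=1 ≤ VLMAX=4, so vl = 1
lane  0: xor(0x83,0x97) ⇒ 0x14
lane  1: tail/keep ⇒ 0x92
lane  2: tail/keep ⇒ 0x05
lane  3: tail/keep ⇒ 0x14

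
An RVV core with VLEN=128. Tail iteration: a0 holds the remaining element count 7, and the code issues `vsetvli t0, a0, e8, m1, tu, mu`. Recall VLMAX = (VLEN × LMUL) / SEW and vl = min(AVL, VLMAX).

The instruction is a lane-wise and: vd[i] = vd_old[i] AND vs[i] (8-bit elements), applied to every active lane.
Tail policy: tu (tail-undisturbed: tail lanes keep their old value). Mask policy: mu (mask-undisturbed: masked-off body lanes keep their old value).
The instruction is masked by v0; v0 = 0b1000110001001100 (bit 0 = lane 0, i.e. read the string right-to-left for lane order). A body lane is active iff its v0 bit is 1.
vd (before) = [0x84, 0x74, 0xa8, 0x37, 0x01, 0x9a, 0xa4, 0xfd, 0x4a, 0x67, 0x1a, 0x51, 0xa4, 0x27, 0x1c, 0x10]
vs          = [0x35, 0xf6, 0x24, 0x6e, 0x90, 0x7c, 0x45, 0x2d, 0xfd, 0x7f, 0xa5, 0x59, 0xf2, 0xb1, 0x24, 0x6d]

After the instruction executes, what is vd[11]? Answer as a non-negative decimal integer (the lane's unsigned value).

VLMAX = VLEN×LMUL/SEW = 128×1/8 = 16
vl ← min(7, 16) = 7
  i=0: mask-off/keep → 132
  i=1: mask-off/keep → 116
  i=2: and(0xa8,0x24) → 32
  i=3: and(0x37,0x6e) → 38
  i=4: mask-off/keep → 1
  i=5: mask-off/keep → 154
  i=6: and(0xa4,0x45) → 4
  i=7: tail/keep → 253
  i=8: tail/keep → 74
  i=9: tail/keep → 103
  i=10: tail/keep → 26
  i=11: tail/keep → 81
  i=12: tail/keep → 164
  i=13: tail/keep → 39
  i=14: tail/keep → 28
  i=15: tail/keep → 16

vd[11] = 81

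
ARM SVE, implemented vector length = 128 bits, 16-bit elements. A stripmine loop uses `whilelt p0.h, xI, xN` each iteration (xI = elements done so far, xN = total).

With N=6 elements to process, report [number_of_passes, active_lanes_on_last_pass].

[iterations, last_vl] = [1, 6]

lane count: 128 div 16 = 8
N=6: ⌈6/8⌉ = 1 iters; last vl = 6 − 0×8 = 6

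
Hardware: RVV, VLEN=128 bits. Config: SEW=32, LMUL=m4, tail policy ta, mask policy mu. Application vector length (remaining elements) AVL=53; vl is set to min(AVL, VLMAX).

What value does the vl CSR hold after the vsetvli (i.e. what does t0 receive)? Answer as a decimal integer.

VLMAX = VLEN×LMUL/SEW = 128×4/32 = 16
vl = min(AVL, VLMAX) = min(53, 16) = 16

vl = 16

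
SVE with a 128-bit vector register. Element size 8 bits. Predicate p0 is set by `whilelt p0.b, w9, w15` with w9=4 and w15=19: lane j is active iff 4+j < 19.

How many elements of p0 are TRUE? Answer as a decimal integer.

vl = 15

register lanes = 128/8 = 16
active while 4+j < 19, i.e. j ∈ [0,15) capped at 16 ⇒ 15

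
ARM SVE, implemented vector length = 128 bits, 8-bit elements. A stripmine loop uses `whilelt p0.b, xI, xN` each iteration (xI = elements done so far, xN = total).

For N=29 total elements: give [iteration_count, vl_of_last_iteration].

[iterations, last_vl] = [2, 13]

128-bit reg / 8-bit elem → 16 lanes
iterations = ceil(29/16) = 2; final-pass vl = 13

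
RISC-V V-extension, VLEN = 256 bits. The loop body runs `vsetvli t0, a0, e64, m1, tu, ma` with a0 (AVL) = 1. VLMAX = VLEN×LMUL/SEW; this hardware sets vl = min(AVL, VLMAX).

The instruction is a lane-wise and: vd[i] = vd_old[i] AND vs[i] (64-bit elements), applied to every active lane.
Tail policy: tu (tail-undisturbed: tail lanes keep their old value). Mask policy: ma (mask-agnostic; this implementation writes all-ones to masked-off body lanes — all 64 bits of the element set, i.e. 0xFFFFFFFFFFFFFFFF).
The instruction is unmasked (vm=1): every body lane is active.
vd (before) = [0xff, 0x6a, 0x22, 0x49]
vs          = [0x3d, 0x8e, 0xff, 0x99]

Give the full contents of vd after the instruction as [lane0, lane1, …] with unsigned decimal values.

vd = [61, 106, 34, 73]

VLMAX = VLEN×LMUL/SEW = 256×1/64 = 4
vl ← min(1, 4) = 1
vd[0] and(0xff,0x3d) -> 0x3d
vd[1] tail/keep -> 0x6a
vd[2] tail/keep -> 0x22
vd[3] tail/keep -> 0x49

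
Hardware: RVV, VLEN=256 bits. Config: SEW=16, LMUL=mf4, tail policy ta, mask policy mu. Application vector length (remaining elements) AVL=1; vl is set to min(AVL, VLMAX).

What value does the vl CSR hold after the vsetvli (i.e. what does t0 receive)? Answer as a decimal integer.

vl = 1

lanes per group: 256·1/4/16 = 4
vl = min(AVL, VLMAX) = min(1, 4) = 1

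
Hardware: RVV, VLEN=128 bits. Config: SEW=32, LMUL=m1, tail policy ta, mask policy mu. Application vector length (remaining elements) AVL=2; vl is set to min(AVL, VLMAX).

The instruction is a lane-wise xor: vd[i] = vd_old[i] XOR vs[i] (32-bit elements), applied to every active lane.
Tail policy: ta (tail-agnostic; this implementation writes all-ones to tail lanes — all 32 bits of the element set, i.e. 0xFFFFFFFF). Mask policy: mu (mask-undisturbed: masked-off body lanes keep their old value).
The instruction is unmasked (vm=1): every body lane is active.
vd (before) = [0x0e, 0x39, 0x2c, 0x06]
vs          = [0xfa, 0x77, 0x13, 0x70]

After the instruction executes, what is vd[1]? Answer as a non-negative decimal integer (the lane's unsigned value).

vd[1] = 78

lanes per group: 128·1/32 = 4
AVL=2 ≤ VLMAX=4, so vl = 2
  i=0: xor(0x0e,0xfa) → 244
  i=1: xor(0x39,0x77) → 78
  i=2: tail/ones → 4294967295
  i=3: tail/ones → 4294967295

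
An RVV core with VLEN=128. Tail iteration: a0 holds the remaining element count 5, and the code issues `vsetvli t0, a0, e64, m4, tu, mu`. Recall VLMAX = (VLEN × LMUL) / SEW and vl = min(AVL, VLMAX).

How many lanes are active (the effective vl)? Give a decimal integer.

vl = 5

VLMAX = (128 × 4) / 64 = 8 lanes
vl ← min(5, 8) = 5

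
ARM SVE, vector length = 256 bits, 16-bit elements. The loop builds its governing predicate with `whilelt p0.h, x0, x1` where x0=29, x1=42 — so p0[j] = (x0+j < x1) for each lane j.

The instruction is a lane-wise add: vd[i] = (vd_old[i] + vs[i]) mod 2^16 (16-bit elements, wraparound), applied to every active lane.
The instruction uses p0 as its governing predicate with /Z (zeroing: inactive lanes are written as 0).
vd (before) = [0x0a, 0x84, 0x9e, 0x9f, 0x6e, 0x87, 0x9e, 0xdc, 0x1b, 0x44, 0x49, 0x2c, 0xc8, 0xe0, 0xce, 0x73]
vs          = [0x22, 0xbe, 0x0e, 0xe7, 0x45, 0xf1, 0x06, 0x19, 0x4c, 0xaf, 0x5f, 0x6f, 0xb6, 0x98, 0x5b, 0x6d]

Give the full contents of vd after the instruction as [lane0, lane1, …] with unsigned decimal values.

vd = [44, 322, 172, 390, 179, 376, 164, 245, 103, 243, 168, 155, 382, 0, 0, 0]

register lanes = 256/16 = 16
active while 29+j < 42, i.e. j ∈ [0,13) capped at 16 ⇒ 13
[0] add(0x0a,0x22) = 0x2c
[1] add(0x84,0xbe) = 0x142
[2] add(0x9e,0x0e) = 0xac
[3] add(0x9f,0xe7) = 0x186
[4] add(0x6e,0x45) = 0xb3
[5] add(0x87,0xf1) = 0x178
[6] add(0x9e,0x06) = 0xa4
[7] add(0xdc,0x19) = 0xf5
[8] add(0x1b,0x4c) = 0x67
[9] add(0x44,0xaf) = 0xf3
[10] add(0x49,0x5f) = 0xa8
[11] add(0x2c,0x6f) = 0x9b
[12] add(0xc8,0xb6) = 0x17e
[13] tail/zero = 0x00
[14] tail/zero = 0x00
[15] tail/zero = 0x00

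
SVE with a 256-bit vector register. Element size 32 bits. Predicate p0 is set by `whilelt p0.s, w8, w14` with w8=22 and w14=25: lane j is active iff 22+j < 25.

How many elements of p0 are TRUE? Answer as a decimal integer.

vl = 3

lane count: 256 div 32 = 8
whilelt: lane j active iff 22+j < 25 → j < 3 → 3 active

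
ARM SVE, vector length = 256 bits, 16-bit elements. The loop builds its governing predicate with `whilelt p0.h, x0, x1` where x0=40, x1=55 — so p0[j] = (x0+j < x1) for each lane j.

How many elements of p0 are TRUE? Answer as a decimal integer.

vl = 15

256-bit reg / 16-bit elem → 16 lanes
whilelt: lane j active iff 40+j < 55 → j < 15 → 15 active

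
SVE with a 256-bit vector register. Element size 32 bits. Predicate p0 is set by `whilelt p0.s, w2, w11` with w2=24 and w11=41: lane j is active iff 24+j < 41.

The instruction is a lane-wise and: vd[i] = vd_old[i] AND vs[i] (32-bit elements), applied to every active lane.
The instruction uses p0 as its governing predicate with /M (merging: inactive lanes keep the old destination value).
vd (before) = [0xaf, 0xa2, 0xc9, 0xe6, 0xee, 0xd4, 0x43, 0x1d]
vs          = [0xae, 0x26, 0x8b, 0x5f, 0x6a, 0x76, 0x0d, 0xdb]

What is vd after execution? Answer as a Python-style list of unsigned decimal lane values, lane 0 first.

register lanes = 256/32 = 8
p0[j] = (24+j < 41); true for j=0..7 → 8 lanes set
[0] and(0xaf,0xae) = 0xae
[1] and(0xa2,0x26) = 0x22
[2] and(0xc9,0x8b) = 0x89
[3] and(0xe6,0x5f) = 0x46
[4] and(0xee,0x6a) = 0x6a
[5] and(0xd4,0x76) = 0x54
[6] and(0x43,0x0d) = 0x01
[7] and(0x1d,0xdb) = 0x19

vd = [174, 34, 137, 70, 106, 84, 1, 25]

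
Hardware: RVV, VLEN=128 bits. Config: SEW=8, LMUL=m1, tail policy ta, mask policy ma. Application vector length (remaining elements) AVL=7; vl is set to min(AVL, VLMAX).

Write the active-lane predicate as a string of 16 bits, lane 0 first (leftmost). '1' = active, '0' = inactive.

VLMAX = VLEN×LMUL/SEW = 128×1/8 = 16
vl = min(AVL, VLMAX) = min(7, 16) = 7
bits (lane 0 leftmost): 1111111000000000

predicate = 1111111000000000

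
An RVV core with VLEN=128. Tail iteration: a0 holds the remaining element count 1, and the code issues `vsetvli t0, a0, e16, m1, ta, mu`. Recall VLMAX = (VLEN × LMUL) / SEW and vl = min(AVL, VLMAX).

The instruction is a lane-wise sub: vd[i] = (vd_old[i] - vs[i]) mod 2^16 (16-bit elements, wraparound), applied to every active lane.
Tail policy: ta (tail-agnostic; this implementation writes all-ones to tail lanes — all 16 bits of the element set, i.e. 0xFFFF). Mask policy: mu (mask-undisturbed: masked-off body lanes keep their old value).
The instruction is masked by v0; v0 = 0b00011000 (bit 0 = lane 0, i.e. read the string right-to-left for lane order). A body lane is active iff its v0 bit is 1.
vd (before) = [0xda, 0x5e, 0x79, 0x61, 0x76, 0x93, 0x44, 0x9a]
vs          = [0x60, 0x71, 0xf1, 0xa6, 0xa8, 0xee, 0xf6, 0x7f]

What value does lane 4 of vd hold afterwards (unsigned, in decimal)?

VLMAX = VLEN×LMUL/SEW = 128×1/16 = 8
AVL=1 ≤ VLMAX=8, so vl = 1
[0] mask-off/keep = 0xda
[1] tail/ones = 0xffff
[2] tail/ones = 0xffff
[3] tail/ones = 0xffff
[4] tail/ones = 0xffff
[5] tail/ones = 0xffff
[6] tail/ones = 0xffff
[7] tail/ones = 0xffff

vd[4] = 65535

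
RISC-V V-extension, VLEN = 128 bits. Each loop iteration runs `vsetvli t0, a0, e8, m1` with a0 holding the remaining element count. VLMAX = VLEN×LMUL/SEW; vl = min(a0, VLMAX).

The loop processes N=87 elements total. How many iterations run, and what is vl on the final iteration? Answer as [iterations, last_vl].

lanes per group: 128·1/8 = 16
N=87: ⌈87/16⌉ = 6 iters; last vl = 87 − 5×16 = 7

[iterations, last_vl] = [6, 7]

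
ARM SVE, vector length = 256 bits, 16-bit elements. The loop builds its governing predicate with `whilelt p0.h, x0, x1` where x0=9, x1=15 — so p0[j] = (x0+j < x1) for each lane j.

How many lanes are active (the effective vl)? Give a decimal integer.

vl = 6

register lanes = 256/16 = 16
whilelt: lane j active iff 9+j < 15 → j < 6 → 6 active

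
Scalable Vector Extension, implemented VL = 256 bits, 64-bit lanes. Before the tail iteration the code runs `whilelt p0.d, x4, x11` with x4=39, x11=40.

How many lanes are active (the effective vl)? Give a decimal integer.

lane count: 256 div 64 = 4
whilelt: lane j active iff 39+j < 40 → j < 1 → 1 active

vl = 1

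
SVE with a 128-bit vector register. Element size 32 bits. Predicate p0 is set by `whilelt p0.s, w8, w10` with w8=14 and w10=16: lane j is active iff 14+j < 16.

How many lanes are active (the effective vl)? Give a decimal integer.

register lanes = 128/32 = 4
whilelt: lane j active iff 14+j < 16 → j < 2 → 2 active

vl = 2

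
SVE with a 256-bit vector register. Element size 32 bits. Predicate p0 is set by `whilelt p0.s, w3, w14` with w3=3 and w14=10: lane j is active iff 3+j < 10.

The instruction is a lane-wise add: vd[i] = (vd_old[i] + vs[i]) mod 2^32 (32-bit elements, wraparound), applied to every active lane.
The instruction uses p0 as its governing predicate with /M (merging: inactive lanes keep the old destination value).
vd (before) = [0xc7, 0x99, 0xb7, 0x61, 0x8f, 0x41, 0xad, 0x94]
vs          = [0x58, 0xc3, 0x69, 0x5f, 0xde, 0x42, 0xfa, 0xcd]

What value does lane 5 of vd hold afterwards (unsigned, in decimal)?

vd[5] = 131

lane count: 256 div 32 = 8
whilelt: lane j active iff 3+j < 10 → j < 7 → 7 active
  i=0: add(0xc7,0x58) → 287
  i=1: add(0x99,0xc3) → 348
  i=2: add(0xb7,0x69) → 288
  i=3: add(0x61,0x5f) → 192
  i=4: add(0x8f,0xde) → 365
  i=5: add(0x41,0x42) → 131
  i=6: add(0xad,0xfa) → 423
  i=7: tail/keep → 148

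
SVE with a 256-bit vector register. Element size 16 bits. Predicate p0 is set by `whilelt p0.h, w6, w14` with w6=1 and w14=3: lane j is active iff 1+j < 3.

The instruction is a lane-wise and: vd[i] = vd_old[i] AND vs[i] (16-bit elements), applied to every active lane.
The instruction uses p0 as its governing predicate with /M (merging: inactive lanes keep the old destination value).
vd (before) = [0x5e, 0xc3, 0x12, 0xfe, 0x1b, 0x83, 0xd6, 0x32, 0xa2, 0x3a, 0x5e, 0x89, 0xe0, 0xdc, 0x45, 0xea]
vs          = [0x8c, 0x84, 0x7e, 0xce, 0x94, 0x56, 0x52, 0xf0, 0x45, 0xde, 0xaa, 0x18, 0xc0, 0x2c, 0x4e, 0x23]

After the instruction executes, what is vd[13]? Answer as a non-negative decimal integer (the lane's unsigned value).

lane count: 256 div 16 = 16
active while 1+j < 3, i.e. j ∈ [0,2) capped at 16 ⇒ 2
  i=0: and(0x5e,0x8c) → 12
  i=1: and(0xc3,0x84) → 128
  i=2: tail/keep → 18
  i=3: tail/keep → 254
  i=4: tail/keep → 27
  i=5: tail/keep → 131
  i=6: tail/keep → 214
  i=7: tail/keep → 50
  i=8: tail/keep → 162
  i=9: tail/keep → 58
  i=10: tail/keep → 94
  i=11: tail/keep → 137
  i=12: tail/keep → 224
  i=13: tail/keep → 220
  i=14: tail/keep → 69
  i=15: tail/keep → 234

vd[13] = 220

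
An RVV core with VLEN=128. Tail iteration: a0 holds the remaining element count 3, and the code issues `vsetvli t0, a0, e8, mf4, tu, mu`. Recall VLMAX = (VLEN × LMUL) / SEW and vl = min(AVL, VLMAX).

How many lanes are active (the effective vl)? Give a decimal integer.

VLMAX = VLEN×LMUL/SEW = 128×1/4/8 = 4
vl = min(AVL, VLMAX) = min(3, 4) = 3

vl = 3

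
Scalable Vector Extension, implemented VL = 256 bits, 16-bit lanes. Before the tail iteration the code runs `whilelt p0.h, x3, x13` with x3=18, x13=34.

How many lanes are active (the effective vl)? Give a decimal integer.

lane count: 256 div 16 = 16
p0[j] = (18+j < 34); true for j=0..15 → 16 lanes set

vl = 16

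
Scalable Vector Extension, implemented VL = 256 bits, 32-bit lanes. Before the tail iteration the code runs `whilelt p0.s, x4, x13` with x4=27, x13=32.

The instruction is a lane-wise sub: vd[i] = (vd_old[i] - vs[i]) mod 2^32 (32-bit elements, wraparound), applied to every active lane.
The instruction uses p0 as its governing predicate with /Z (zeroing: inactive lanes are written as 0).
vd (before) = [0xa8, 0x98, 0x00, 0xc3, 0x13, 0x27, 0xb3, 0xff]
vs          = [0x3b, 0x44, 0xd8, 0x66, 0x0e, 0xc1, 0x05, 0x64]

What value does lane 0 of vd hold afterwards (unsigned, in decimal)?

vd[0] = 109

lane count: 256 div 32 = 8
active while 27+j < 32, i.e. j ∈ [0,5) capped at 8 ⇒ 5
  i=0: sub(0xa8,0x3b) → 109
  i=1: sub(0x98,0x44) → 84
  i=2: sub(0x00,0xd8) → 4294967080
  i=3: sub(0xc3,0x66) → 93
  i=4: sub(0x13,0x0e) → 5
  i=5: tail/zero → 0
  i=6: tail/zero → 0
  i=7: tail/zero → 0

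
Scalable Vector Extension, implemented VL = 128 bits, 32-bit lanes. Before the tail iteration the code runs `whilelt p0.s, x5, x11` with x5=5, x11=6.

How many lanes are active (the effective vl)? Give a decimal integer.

vl = 1

lane count: 128 div 32 = 4
whilelt: lane j active iff 5+j < 6 → j < 1 → 1 active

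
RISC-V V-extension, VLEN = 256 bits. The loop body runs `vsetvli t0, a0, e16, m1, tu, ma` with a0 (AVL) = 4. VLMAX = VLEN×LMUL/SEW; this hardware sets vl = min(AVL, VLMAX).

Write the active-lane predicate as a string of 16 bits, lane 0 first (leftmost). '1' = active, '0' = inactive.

predicate = 1111000000000000

lanes per group: 256·1/16 = 16
AVL=4 ≤ VLMAX=16, so vl = 4
bits (lane 0 leftmost): 1111000000000000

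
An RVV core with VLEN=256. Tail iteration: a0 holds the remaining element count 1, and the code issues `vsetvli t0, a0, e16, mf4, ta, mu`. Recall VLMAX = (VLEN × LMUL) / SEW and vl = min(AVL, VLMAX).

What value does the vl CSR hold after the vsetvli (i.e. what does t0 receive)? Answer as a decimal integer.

VLMAX = VLEN×LMUL/SEW = 256×1/4/16 = 4
vl = min(AVL, VLMAX) = min(1, 4) = 1

vl = 1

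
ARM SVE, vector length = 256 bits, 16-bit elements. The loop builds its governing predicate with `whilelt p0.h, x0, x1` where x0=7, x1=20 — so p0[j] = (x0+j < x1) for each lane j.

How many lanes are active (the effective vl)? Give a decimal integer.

vl = 13

256-bit reg / 16-bit elem → 16 lanes
active while 7+j < 20, i.e. j ∈ [0,13) capped at 16 ⇒ 13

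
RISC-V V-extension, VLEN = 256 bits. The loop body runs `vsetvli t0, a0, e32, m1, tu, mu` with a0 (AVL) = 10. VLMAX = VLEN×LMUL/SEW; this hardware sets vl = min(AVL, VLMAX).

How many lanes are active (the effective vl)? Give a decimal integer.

vl = 8

VLMAX = VLEN×LMUL/SEW = 256×1/32 = 8
vl = min(AVL, VLMAX) = min(10, 8) = 8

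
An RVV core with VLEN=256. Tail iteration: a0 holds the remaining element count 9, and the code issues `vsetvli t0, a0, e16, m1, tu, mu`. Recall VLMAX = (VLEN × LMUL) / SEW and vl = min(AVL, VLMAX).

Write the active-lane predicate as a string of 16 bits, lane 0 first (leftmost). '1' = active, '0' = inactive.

VLMAX = VLEN×LMUL/SEW = 256×1/16 = 16
AVL=9 ≤ VLMAX=16, so vl = 9
bits (lane 0 leftmost): 1111111110000000

predicate = 1111111110000000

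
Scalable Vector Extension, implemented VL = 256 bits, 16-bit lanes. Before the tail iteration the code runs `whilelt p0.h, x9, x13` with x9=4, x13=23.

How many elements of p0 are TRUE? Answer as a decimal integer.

256-bit reg / 16-bit elem → 16 lanes
active while 4+j < 23, i.e. j ∈ [0,19) capped at 16 ⇒ 16

vl = 16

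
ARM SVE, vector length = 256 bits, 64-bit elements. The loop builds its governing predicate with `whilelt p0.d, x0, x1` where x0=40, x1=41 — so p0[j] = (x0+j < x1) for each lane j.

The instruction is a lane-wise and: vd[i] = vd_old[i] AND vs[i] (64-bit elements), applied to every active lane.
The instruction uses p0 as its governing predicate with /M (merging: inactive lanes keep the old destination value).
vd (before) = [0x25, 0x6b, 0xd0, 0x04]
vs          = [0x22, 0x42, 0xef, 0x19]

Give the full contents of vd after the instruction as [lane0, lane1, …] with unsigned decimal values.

vd = [32, 107, 208, 4]

register lanes = 256/64 = 4
p0[j] = (40+j < 41); true for j=0..0 → 1 lanes set
[0] and(0x25,0x22) = 0x20
[1] tail/keep = 0x6b
[2] tail/keep = 0xd0
[3] tail/keep = 0x04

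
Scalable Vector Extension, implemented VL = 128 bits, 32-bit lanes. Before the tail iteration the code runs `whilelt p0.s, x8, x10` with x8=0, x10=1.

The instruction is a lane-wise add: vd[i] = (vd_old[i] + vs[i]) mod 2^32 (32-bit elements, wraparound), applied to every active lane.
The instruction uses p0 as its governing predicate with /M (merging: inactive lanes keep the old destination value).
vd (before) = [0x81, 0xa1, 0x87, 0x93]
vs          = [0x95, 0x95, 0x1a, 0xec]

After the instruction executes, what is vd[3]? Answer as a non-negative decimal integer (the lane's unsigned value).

128-bit reg / 32-bit elem → 4 lanes
p0[j] = (0+j < 1); true for j=0..0 → 1 lanes set
vd[0] add(0x81,0x95) -> 0x116
vd[1] tail/keep -> 0xa1
vd[2] tail/keep -> 0x87
vd[3] tail/keep -> 0x93

vd[3] = 147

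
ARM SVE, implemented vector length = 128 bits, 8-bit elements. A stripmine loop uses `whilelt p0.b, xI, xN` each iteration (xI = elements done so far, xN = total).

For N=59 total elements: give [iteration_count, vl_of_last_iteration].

[iterations, last_vl] = [4, 11]

lane count: 128 div 8 = 16
59 elements at 16/iter → 4 passes, remainder 11 on the last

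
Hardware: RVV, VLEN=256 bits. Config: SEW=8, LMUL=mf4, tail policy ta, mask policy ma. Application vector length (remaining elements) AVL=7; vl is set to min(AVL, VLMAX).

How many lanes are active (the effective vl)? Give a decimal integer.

vl = 7

VLMAX = (256 × 1/4) / 8 = 8 lanes
vl ← min(7, 8) = 7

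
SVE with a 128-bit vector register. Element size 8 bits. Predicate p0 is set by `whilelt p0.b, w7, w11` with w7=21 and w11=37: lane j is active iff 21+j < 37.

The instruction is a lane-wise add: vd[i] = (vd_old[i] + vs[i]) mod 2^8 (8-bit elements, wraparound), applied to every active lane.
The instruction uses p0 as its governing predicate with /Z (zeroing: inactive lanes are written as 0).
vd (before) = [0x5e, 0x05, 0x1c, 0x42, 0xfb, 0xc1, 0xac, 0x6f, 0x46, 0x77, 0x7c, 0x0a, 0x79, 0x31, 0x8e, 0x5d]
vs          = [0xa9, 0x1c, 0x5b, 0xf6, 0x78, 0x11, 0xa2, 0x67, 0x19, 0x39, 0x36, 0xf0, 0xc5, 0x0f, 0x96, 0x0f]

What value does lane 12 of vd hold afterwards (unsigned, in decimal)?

128-bit reg / 8-bit elem → 16 lanes
whilelt: lane j active iff 21+j < 37 → j < 16 → 16 active
[0] add(0x5e,0xa9) = 0x07
[1] add(0x05,0x1c) = 0x21
[2] add(0x1c,0x5b) = 0x77
[3] add(0x42,0xf6) = 0x38
[4] add(0xfb,0x78) = 0x73
[5] add(0xc1,0x11) = 0xd2
[6] add(0xac,0xa2) = 0x4e
[7] add(0x6f,0x67) = 0xd6
[8] add(0x46,0x19) = 0x5f
[9] add(0x77,0x39) = 0xb0
[10] add(0x7c,0x36) = 0xb2
[11] add(0x0a,0xf0) = 0xfa
[12] add(0x79,0xc5) = 0x3e
[13] add(0x31,0x0f) = 0x40
[14] add(0x8e,0x96) = 0x24
[15] add(0x5d,0x0f) = 0x6c

vd[12] = 62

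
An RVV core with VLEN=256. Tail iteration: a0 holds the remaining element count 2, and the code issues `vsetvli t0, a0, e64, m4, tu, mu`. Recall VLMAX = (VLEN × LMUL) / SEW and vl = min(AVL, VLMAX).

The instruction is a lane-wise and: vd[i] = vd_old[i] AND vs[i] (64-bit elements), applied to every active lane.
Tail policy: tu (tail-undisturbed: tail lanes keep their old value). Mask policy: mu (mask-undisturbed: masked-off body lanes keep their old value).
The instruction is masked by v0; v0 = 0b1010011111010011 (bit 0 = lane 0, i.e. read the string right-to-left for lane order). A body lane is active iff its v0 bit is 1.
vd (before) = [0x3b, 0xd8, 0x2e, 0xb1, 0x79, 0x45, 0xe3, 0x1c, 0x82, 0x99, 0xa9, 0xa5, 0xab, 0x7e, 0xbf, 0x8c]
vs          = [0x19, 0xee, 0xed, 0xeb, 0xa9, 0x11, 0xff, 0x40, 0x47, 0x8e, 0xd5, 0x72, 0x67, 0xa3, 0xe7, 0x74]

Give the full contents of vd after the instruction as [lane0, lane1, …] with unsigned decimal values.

VLMAX = VLEN×LMUL/SEW = 256×4/64 = 16
AVL=2 ≤ VLMAX=16, so vl = 2
lane  0: and(0x3b,0x19) ⇒ 0x19
lane  1: and(0xd8,0xee) ⇒ 0xc8
lane  2: tail/keep ⇒ 0x2e
lane  3: tail/keep ⇒ 0xb1
lane  4: tail/keep ⇒ 0x79
lane  5: tail/keep ⇒ 0x45
lane  6: tail/keep ⇒ 0xe3
lane  7: tail/keep ⇒ 0x1c
lane  8: tail/keep ⇒ 0x82
lane  9: tail/keep ⇒ 0x99
lane 10: tail/keep ⇒ 0xa9
lane 11: tail/keep ⇒ 0xa5
lane 12: tail/keep ⇒ 0xab
lane 13: tail/keep ⇒ 0x7e
lane 14: tail/keep ⇒ 0xbf
lane 15: tail/keep ⇒ 0x8c

vd = [25, 200, 46, 177, 121, 69, 227, 28, 130, 153, 169, 165, 171, 126, 191, 140]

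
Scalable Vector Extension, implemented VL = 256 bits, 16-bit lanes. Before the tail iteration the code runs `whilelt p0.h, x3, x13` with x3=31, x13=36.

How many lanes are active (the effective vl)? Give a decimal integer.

256-bit reg / 16-bit elem → 16 lanes
whilelt: lane j active iff 31+j < 36 → j < 5 → 5 active

vl = 5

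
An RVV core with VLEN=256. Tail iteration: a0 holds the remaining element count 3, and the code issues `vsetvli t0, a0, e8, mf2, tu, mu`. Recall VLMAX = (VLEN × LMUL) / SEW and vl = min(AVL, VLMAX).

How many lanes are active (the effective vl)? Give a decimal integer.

vl = 3

VLMAX = (256 × 1/2) / 8 = 16 lanes
AVL=3 ≤ VLMAX=16, so vl = 3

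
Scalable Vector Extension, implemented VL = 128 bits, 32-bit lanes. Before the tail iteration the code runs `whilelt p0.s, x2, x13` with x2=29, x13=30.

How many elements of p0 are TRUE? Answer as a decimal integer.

vl = 1

register lanes = 128/32 = 4
p0[j] = (29+j < 30); true for j=0..0 → 1 lanes set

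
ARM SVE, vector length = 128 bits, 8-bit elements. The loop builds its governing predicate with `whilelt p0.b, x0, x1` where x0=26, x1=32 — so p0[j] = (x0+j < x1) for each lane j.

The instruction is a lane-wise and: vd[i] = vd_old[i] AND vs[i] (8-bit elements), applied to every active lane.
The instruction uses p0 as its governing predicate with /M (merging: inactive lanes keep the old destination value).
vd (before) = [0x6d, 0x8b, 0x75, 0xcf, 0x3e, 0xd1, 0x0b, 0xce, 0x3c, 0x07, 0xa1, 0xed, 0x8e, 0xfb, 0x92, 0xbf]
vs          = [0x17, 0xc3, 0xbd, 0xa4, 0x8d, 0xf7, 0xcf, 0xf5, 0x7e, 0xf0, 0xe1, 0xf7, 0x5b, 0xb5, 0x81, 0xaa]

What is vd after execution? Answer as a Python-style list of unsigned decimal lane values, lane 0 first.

128-bit reg / 8-bit elem → 16 lanes
whilelt: lane j active iff 26+j < 32 → j < 6 → 6 active
vd[0] and(0x6d,0x17) -> 0x05
vd[1] and(0x8b,0xc3) -> 0x83
vd[2] and(0x75,0xbd) -> 0x35
vd[3] and(0xcf,0xa4) -> 0x84
vd[4] and(0x3e,0x8d) -> 0x0c
vd[5] and(0xd1,0xf7) -> 0xd1
vd[6] tail/keep -> 0x0b
vd[7] tail/keep -> 0xce
vd[8] tail/keep -> 0x3c
vd[9] tail/keep -> 0x07
vd[10] tail/keep -> 0xa1
vd[11] tail/keep -> 0xed
vd[12] tail/keep -> 0x8e
vd[13] tail/keep -> 0xfb
vd[14] tail/keep -> 0x92
vd[15] tail/keep -> 0xbf

vd = [5, 131, 53, 132, 12, 209, 11, 206, 60, 7, 161, 237, 142, 251, 146, 191]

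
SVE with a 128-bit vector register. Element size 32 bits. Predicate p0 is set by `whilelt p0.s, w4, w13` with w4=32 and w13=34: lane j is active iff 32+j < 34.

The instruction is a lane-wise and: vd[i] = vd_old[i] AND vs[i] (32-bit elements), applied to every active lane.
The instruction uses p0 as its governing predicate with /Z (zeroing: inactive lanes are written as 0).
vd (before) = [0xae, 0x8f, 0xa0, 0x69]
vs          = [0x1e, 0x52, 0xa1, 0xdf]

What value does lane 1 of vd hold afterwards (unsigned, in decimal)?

vd[1] = 2

lane count: 128 div 32 = 4
whilelt: lane j active iff 32+j < 34 → j < 2 → 2 active
[0] and(0xae,0x1e) = 0x0e
[1] and(0x8f,0x52) = 0x02
[2] tail/zero = 0x00
[3] tail/zero = 0x00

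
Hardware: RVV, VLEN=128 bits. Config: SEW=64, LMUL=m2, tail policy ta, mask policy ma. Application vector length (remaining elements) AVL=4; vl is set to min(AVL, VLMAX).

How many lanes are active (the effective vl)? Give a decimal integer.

vl = 4

VLMAX = VLEN×LMUL/SEW = 128×2/64 = 4
vl = min(AVL, VLMAX) = min(4, 4) = 4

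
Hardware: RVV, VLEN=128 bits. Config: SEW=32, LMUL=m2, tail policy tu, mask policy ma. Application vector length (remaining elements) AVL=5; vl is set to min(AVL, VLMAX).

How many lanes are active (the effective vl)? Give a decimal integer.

lanes per group: 128·2/32 = 8
vl ← min(5, 8) = 5

vl = 5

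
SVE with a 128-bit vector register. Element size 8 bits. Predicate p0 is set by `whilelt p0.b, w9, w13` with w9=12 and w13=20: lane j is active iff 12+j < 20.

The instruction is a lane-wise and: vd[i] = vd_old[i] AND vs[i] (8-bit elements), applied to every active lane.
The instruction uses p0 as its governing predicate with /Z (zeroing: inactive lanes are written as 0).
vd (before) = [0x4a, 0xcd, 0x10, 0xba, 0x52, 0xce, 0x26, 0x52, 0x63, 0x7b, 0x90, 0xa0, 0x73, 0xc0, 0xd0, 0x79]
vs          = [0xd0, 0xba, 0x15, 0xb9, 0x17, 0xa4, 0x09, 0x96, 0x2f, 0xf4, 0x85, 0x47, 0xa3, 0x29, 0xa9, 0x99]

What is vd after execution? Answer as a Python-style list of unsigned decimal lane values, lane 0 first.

register lanes = 128/8 = 16
whilelt: lane j active iff 12+j < 20 → j < 8 → 8 active
  i=0: and(0x4a,0xd0) → 64
  i=1: and(0xcd,0xba) → 136
  i=2: and(0x10,0x15) → 16
  i=3: and(0xba,0xb9) → 184
  i=4: and(0x52,0x17) → 18
  i=5: and(0xce,0xa4) → 132
  i=6: and(0x26,0x09) → 0
  i=7: and(0x52,0x96) → 18
  i=8: tail/zero → 0
  i=9: tail/zero → 0
  i=10: tail/zero → 0
  i=11: tail/zero → 0
  i=12: tail/zero → 0
  i=13: tail/zero → 0
  i=14: tail/zero → 0
  i=15: tail/zero → 0

vd = [64, 136, 16, 184, 18, 132, 0, 18, 0, 0, 0, 0, 0, 0, 0, 0]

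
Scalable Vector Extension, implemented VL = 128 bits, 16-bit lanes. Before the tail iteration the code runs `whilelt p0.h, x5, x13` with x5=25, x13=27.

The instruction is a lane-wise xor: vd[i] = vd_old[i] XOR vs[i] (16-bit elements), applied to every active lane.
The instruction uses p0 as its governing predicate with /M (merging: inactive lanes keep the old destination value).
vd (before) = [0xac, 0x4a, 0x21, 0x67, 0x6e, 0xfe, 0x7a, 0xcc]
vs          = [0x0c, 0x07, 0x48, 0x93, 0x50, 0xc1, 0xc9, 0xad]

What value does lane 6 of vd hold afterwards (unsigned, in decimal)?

128-bit reg / 16-bit elem → 8 lanes
active while 25+j < 27, i.e. j ∈ [0,2) capped at 8 ⇒ 2
lane  0: xor(0xac,0x0c) ⇒ 0xa0
lane  1: xor(0x4a,0x07) ⇒ 0x4d
lane  2: tail/keep ⇒ 0x21
lane  3: tail/keep ⇒ 0x67
lane  4: tail/keep ⇒ 0x6e
lane  5: tail/keep ⇒ 0xfe
lane  6: tail/keep ⇒ 0x7a
lane  7: tail/keep ⇒ 0xcc

vd[6] = 122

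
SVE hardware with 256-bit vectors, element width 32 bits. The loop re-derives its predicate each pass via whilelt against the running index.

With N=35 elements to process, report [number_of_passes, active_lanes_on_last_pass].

register lanes = 256/32 = 8
N=35: ⌈35/8⌉ = 5 iters; last vl = 35 − 4×8 = 3

[iterations, last_vl] = [5, 3]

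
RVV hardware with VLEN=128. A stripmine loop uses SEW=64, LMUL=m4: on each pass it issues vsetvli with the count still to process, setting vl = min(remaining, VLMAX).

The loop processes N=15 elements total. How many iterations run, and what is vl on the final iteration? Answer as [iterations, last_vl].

[iterations, last_vl] = [2, 7]

lanes per group: 128·4/64 = 8
15 elements at 8/iter → 2 passes, remainder 7 on the last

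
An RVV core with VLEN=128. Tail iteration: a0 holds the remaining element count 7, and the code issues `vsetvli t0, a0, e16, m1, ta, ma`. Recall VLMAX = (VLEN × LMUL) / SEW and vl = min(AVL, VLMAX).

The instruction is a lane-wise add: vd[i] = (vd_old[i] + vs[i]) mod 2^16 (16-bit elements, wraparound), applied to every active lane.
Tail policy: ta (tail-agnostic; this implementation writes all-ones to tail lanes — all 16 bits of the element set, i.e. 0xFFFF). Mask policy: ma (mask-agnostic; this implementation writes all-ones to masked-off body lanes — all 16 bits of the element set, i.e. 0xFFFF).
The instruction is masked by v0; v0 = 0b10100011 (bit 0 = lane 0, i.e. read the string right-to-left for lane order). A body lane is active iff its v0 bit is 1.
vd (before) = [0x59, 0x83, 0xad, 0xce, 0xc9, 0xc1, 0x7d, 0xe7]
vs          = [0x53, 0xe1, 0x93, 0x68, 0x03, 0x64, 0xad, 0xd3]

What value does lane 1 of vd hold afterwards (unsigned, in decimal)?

vd[1] = 356

lanes per group: 128·1/16 = 8
vl ← min(7, 8) = 7
vd[0] add(0x59,0x53) -> 0xac
vd[1] add(0x83,0xe1) -> 0x164
vd[2] mask-off/ones -> 0xffff
vd[3] mask-off/ones -> 0xffff
vd[4] mask-off/ones -> 0xffff
vd[5] add(0xc1,0x64) -> 0x125
vd[6] mask-off/ones -> 0xffff
vd[7] tail/ones -> 0xffff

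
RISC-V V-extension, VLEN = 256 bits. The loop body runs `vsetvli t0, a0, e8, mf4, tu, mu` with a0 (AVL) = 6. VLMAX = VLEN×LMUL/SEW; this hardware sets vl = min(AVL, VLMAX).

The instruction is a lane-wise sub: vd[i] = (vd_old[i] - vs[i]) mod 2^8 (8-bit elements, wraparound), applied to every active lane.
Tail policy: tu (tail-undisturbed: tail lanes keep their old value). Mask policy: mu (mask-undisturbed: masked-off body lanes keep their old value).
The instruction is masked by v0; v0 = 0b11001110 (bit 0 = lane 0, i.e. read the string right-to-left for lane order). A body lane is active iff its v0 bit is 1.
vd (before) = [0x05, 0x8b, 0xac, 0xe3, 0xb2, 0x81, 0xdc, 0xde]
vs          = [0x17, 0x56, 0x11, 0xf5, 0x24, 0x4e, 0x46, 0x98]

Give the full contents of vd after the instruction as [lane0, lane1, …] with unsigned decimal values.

vd = [5, 53, 155, 238, 178, 129, 220, 222]

VLMAX = VLEN×LMUL/SEW = 256×1/4/8 = 8
vl = min(AVL, VLMAX) = min(6, 8) = 6
vd[0] mask-off/keep -> 0x05
vd[1] sub(0x8b,0x56) -> 0x35
vd[2] sub(0xac,0x11) -> 0x9b
vd[3] sub(0xe3,0xf5) -> 0xee
vd[4] mask-off/keep -> 0xb2
vd[5] mask-off/keep -> 0x81
vd[6] tail/keep -> 0xdc
vd[7] tail/keep -> 0xde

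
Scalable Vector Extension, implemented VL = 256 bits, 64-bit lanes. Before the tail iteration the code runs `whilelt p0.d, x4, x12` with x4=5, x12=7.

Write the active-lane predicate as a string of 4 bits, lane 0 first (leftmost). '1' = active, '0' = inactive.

lane count: 256 div 64 = 4
whilelt: lane j active iff 5+j < 7 → j < 2 → 2 active
bits (lane 0 leftmost): 1100

predicate = 1100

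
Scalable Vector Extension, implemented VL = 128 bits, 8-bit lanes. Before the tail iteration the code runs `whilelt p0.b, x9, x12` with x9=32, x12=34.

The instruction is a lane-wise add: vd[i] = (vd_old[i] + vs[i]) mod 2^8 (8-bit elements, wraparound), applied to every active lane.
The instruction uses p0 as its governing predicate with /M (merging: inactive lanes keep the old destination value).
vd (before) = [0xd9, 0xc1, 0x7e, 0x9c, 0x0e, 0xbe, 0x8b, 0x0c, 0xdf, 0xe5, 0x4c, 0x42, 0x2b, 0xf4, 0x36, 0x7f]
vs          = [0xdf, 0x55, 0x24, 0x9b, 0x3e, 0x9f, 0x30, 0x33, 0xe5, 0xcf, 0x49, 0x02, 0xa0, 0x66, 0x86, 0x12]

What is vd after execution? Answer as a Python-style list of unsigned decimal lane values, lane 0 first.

128-bit reg / 8-bit elem → 16 lanes
active while 32+j < 34, i.e. j ∈ [0,2) capped at 16 ⇒ 2
[0] add(0xd9,0xdf) = 0xb8
[1] add(0xc1,0x55) = 0x16
[2] tail/keep = 0x7e
[3] tail/keep = 0x9c
[4] tail/keep = 0x0e
[5] tail/keep = 0xbe
[6] tail/keep = 0x8b
[7] tail/keep = 0x0c
[8] tail/keep = 0xdf
[9] tail/keep = 0xe5
[10] tail/keep = 0x4c
[11] tail/keep = 0x42
[12] tail/keep = 0x2b
[13] tail/keep = 0xf4
[14] tail/keep = 0x36
[15] tail/keep = 0x7f

vd = [184, 22, 126, 156, 14, 190, 139, 12, 223, 229, 76, 66, 43, 244, 54, 127]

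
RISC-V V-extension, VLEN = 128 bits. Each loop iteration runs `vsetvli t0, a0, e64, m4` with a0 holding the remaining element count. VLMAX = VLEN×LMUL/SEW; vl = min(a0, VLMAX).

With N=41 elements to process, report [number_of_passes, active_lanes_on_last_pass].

[iterations, last_vl] = [6, 1]

VLMAX = VLEN×LMUL/SEW = 128×4/64 = 8
N=41: ⌈41/8⌉ = 6 iters; last vl = 41 − 5×8 = 1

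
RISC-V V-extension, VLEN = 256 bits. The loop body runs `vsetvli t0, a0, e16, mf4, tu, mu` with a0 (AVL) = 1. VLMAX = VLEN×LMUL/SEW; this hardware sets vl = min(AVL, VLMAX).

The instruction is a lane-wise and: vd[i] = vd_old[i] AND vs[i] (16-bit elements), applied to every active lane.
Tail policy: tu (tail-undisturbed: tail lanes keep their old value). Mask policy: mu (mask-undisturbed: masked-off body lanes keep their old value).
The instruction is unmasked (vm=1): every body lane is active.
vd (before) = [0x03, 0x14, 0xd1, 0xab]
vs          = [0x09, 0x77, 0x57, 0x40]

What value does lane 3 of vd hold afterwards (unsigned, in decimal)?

VLMAX = VLEN×LMUL/SEW = 256×1/4/16 = 4
AVL=1 ≤ VLMAX=4, so vl = 1
  i=0: and(0x03,0x09) → 1
  i=1: tail/keep → 20
  i=2: tail/keep → 209
  i=3: tail/keep → 171

vd[3] = 171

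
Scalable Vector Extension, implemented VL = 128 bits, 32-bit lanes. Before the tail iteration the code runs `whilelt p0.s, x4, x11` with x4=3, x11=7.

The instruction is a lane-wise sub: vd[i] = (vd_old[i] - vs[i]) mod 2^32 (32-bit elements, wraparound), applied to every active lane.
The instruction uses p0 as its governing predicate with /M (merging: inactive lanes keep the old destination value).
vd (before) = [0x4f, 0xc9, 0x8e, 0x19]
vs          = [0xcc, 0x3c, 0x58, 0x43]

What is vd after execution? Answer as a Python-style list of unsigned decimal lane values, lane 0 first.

vd = [4294967171, 141, 54, 4294967254]

lane count: 128 div 32 = 4
whilelt: lane j active iff 3+j < 7 → j < 4 → 4 active
  i=0: sub(0x4f,0xcc) → 4294967171
  i=1: sub(0xc9,0x3c) → 141
  i=2: sub(0x8e,0x58) → 54
  i=3: sub(0x19,0x43) → 4294967254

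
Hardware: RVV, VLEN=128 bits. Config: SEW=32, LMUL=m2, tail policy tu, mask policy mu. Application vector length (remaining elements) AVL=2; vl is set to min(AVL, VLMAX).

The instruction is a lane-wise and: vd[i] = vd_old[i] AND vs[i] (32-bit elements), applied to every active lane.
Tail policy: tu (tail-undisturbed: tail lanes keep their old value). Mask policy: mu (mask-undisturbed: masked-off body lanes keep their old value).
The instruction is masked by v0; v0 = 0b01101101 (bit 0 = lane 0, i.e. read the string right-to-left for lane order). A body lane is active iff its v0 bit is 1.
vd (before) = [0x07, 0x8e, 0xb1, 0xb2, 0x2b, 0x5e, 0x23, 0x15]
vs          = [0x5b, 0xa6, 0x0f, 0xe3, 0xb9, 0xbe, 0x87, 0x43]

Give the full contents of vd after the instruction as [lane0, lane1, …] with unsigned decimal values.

vd = [3, 142, 177, 178, 43, 94, 35, 21]

VLMAX = VLEN×LMUL/SEW = 128×2/32 = 8
vl = min(AVL, VLMAX) = min(2, 8) = 2
vd[0] and(0x07,0x5b) -> 0x03
vd[1] mask-off/keep -> 0x8e
vd[2] tail/keep -> 0xb1
vd[3] tail/keep -> 0xb2
vd[4] tail/keep -> 0x2b
vd[5] tail/keep -> 0x5e
vd[6] tail/keep -> 0x23
vd[7] tail/keep -> 0x15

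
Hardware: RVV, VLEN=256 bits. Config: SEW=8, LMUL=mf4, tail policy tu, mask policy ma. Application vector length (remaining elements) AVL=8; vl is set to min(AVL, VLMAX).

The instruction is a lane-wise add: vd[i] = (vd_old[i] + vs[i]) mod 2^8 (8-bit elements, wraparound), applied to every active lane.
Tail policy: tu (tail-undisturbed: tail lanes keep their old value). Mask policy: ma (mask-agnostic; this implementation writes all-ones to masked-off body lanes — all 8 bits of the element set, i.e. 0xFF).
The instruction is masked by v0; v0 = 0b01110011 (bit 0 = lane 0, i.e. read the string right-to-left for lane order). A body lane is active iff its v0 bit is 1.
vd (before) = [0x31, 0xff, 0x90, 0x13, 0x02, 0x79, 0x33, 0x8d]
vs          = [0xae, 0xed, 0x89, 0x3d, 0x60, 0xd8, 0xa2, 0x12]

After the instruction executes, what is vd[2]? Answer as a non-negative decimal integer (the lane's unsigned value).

lanes per group: 256·1/4/8 = 8
vl ← min(8, 8) = 8
  i=0: add(0x31,0xae) → 223
  i=1: add(0xff,0xed) → 236
  i=2: mask-off/ones → 255
  i=3: mask-off/ones → 255
  i=4: add(0x02,0x60) → 98
  i=5: add(0x79,0xd8) → 81
  i=6: add(0x33,0xa2) → 213
  i=7: mask-off/ones → 255

vd[2] = 255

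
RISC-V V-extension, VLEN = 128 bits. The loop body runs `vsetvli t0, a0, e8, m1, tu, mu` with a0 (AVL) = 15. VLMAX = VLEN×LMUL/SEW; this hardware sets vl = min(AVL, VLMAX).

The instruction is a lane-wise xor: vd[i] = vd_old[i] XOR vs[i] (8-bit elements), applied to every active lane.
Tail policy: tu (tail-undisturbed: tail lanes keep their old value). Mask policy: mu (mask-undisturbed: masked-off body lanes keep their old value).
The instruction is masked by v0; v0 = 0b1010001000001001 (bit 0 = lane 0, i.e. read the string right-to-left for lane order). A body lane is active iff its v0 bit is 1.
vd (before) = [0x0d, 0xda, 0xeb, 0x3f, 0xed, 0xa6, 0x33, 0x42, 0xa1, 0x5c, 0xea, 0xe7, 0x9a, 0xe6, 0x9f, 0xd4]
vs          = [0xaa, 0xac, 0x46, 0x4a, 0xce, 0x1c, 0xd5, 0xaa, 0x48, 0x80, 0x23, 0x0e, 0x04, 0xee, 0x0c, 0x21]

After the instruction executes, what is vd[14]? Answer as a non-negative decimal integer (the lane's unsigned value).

VLMAX = VLEN×LMUL/SEW = 128×1/8 = 16
vl ← min(15, 16) = 15
vd[0] xor(0x0d,0xaa) -> 0xa7
vd[1] mask-off/keep -> 0xda
vd[2] mask-off/keep -> 0xeb
vd[3] xor(0x3f,0x4a) -> 0x75
vd[4] mask-off/keep -> 0xed
vd[5] mask-off/keep -> 0xa6
vd[6] mask-off/keep -> 0x33
vd[7] mask-off/keep -> 0x42
vd[8] mask-off/keep -> 0xa1
vd[9] xor(0x5c,0x80) -> 0xdc
vd[10] mask-off/keep -> 0xea
vd[11] mask-off/keep -> 0xe7
vd[12] mask-off/keep -> 0x9a
vd[13] xor(0xe6,0xee) -> 0x08
vd[14] mask-off/keep -> 0x9f
vd[15] tail/keep -> 0xd4

vd[14] = 159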